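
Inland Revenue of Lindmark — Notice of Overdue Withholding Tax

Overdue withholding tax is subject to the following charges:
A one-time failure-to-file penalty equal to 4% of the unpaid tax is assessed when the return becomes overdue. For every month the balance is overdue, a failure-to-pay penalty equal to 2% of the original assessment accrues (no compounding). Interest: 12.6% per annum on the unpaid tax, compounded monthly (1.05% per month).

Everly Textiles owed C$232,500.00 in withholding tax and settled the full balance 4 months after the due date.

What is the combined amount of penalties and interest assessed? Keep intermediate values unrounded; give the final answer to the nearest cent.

C$37,819.88

Failure-to-file penalty: 4% × C$232,500.00 = C$9,300.00
Failure-to-pay penalty: 4 × 2% × C$232,500.00 = C$18,600.00
Interest: C$232,500.00 × ((1 + 0.0105)^4 − 1) = C$232,500.00 × 0.0426661… = C$9,919.8782…
Penalties + interest = C$27,900.0000 + C$9,919.8782… = C$37,819.88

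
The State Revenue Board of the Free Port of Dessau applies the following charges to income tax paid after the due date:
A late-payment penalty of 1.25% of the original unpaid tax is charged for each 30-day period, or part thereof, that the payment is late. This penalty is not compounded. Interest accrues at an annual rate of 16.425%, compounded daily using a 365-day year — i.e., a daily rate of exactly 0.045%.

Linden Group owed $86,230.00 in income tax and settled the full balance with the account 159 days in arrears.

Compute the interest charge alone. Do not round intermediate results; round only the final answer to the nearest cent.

$6,394.35

Interest: $86,230.00 × ((1 + 0.00045)^159 − 1) = $86,230.00 × 0.07415457… = $6,394.3486…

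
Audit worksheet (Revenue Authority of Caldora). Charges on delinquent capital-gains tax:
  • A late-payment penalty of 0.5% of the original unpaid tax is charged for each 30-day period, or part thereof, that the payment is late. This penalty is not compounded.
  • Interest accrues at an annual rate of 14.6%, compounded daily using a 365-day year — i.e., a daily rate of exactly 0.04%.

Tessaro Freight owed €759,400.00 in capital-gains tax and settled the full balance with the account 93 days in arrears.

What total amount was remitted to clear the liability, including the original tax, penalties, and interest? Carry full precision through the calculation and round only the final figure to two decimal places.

€803,363.84

Penalty periods: ⌈93/30⌉ = 4; penalty = 4 × 0.5% × €759,400.00 = €15,188.00
Interest: €759,400.00 × ((1 + 0.0004)^93 − 1) = €759,400.00 × 0.03789286… = €28,775.8381…
Total = €759,400.00 + €15,188.0000 + €28,775.8381… = €803,363.84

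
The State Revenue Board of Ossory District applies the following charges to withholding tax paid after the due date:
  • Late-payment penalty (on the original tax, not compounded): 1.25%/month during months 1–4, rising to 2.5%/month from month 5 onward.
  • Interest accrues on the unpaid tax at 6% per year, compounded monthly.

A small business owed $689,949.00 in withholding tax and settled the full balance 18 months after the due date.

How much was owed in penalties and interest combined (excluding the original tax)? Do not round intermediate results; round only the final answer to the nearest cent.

Penalty, months 1–4: 4 × 1.25% × $689,949.00 = $34,497.45
Penalty, months 5–18: 14 × 2.5% × $689,949.00 = $241,482.15
Interest (6%/yr ÷ 12 = 0.5%/month): $689,949.00 × ((1 + 0.005)^18 − 1) = $64,806.1779…
Penalties + interest = $275,979.6000 + $64,806.1779… = $340,785.78

$340,785.78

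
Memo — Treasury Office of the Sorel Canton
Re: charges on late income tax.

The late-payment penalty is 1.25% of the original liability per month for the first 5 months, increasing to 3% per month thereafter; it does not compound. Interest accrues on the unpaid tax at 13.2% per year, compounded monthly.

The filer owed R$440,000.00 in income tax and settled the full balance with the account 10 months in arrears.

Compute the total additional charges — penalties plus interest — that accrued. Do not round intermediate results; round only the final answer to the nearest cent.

R$144,367.45

Penalty, months 1–5: 5 × 1.25% × R$440,000.00 = R$27,500.00
Penalty, months 6–10: 5 × 3% × R$440,000.00 = R$66,000.00
Interest (13.2%/yr ÷ 12 = 1.1%/month): R$440,000.00 × ((1 + 0.011)^10 − 1) = R$50,867.4477…
Penalties + interest = R$93,500.0000 + R$50,867.4477… = R$144,367.45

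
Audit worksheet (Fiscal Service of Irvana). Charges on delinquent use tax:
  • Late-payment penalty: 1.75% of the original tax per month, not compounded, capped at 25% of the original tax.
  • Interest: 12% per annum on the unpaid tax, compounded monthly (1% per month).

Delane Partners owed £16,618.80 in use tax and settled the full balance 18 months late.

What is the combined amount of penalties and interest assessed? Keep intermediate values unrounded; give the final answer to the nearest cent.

Penalty (uncapped): 18 × 1.75% × £16,618.80 = £5,234.92…; cap = 25% × £16,618.80 = £4,154.70 → penalty = £4,154.70
Interest: £16,618.80 × ((1 + 0.01)^18 − 1) = £16,618.80 × 0.1961475… = £3,259.7357…
Penalties + interest = £4,154.7000 + £3,259.7357… = £7,414.44

£7,414.44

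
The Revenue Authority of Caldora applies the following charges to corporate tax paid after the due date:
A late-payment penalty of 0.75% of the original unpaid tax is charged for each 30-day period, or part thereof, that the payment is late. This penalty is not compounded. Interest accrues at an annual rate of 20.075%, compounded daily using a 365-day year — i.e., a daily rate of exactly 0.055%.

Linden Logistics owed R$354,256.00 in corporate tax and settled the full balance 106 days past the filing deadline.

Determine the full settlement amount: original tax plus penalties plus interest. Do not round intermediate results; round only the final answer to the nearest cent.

R$386,144.70

Penalty periods: ⌈106/30⌉ = 4; penalty = 4 × 0.75% × R$354,256.00 = R$10,627.68
Interest: R$354,256.00 × ((1 + 0.00055)^106 − 1) = R$354,256.00 × 0.06001597… = R$21,261.0172…
Total = R$354,256.00 + R$10,627.6800 + R$21,261.0172… = R$386,144.70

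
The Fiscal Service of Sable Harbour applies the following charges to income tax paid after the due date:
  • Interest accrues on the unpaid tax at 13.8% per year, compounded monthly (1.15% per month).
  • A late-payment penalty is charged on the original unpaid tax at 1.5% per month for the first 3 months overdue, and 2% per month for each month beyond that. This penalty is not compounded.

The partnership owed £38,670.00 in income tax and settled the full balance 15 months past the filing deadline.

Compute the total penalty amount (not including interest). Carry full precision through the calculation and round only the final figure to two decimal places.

£11,020.95

Penalty, months 1–3: 3 × 1.5% × £38,670.00 = £1,740.15
Penalty, months 4–15: 12 × 2% × £38,670.00 = £9,280.80
Total penalty = £1,740.15 + £9,280.80 = £11,020.95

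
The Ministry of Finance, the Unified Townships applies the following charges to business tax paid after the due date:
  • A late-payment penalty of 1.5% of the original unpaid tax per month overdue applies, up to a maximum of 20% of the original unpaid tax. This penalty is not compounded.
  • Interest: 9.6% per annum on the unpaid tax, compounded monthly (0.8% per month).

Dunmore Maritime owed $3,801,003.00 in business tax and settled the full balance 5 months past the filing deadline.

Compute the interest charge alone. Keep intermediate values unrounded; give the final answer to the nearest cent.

Interest: $3,801,003.00 × ((1 + 0.008)^5 − 1) = $3,801,003.00 × 0.0406451… = $154,492.3010…

$154,492.30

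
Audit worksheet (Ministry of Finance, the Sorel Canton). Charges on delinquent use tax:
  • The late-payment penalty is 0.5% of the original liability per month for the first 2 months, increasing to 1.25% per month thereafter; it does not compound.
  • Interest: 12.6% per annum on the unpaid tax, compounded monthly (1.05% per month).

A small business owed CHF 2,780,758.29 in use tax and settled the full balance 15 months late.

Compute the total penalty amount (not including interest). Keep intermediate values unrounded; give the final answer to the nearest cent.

CHF 479,680.81

Penalty, months 1–2: 2 × 0.5% × CHF 2,780,758.29 = CHF 27,807.58…
Penalty, months 3–15: 13 × 1.25% × CHF 2,780,758.29 = CHF 451,873.22…
Total penalty = CHF 27,807.58… + CHF 451,873.22… = CHF 479,680.81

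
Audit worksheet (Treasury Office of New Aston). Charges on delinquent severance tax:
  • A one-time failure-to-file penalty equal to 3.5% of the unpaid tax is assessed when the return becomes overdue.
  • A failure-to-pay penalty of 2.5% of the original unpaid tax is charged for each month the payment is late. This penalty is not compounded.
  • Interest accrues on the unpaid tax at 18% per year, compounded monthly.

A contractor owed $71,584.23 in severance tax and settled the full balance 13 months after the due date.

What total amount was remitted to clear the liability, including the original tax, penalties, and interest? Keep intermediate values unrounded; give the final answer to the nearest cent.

Failure-to-file penalty: 3.5% × $71,584.23 = $2,505.45…
Failure-to-pay penalty: 13 × 2.5% × $71,584.23 = $23,264.87…
Interest (18%/yr ÷ 12 = 1.5%/month): $71,584.23 × ((1 + 0.015)^13 − 1) = $15,286.9873…
Total = $71,584.23 + $25,770.3228 + $15,286.9873… = $112,641.54

$112,641.54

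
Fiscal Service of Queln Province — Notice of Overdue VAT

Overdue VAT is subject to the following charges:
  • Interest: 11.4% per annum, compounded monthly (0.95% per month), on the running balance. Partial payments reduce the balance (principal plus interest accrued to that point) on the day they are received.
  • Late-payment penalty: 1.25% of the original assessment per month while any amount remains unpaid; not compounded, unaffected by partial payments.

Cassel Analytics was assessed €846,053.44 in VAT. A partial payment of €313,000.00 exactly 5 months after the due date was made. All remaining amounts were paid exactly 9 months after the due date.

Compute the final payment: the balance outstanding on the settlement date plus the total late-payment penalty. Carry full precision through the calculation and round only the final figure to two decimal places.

€691,318.09

Balance at month 5: €846,053.4400 × (1 + 0.0095)^5 = €887,011.8300…
After €313,000.00 payment: €887,011.8300… − €313,000.00 = €574,011.8300…
Balance at month 9: €574,011.8300… × (1 + 0.0095)^4 = €596,137.0802…
Penalty: 9 × 1.25% × €846,053.44 = €95,181.01…
Final settlement = outstanding balance + penalty = €596,137.0802… + €95,181.01… = €691,318.09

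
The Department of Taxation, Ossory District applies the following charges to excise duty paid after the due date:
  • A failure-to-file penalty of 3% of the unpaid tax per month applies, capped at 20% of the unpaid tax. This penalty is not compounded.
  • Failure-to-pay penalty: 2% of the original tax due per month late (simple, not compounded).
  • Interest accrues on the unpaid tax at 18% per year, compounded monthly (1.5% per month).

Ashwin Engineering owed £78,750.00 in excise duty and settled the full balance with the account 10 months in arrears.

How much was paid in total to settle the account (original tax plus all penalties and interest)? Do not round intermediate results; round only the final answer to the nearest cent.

£122,892.59

Failure-to-file: 10 × 3% × £78,750.00 = £23,625.00, capped at 20% × £78,750.00 = £15,750.00
Failure-to-pay penalty: 10 × 2% × £78,750.00 = £15,750.00
Interest: £78,750.00 × ((1 + 0.015)^10 − 1) = £78,750.00 × 0.1605408… = £12,642.5900…
Total = £78,750.00 + £31,500.0000 + £12,642.5900… = £122,892.59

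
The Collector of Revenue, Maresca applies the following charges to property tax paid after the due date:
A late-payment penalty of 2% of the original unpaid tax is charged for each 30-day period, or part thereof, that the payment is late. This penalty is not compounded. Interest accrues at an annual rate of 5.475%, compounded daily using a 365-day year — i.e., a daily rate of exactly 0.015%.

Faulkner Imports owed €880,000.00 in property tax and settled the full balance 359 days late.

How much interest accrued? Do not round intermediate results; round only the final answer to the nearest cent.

€48,683.39

Interest: €880,000.00 × ((1 + 0.00015)^359 − 1) = €880,000.00 × 0.05532203… = €48,683.3860…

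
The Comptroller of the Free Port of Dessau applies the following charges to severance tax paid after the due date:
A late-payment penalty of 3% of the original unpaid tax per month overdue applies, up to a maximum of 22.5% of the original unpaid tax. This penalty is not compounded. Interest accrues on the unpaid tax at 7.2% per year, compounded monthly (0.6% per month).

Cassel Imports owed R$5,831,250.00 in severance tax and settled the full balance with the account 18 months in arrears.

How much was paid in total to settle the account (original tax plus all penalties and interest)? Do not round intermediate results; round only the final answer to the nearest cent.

Penalty (uncapped): 18 × 3% × R$5,831,250.00 = R$3,148,875.00; cap = 22.5% × R$5,831,250.00 = R$1,312,031.25 → penalty = R$1,312,031.25
Interest: R$5,831,250.00 × ((1 + 0.006)^18 − 1) = R$5,831,250.00 × 0.1136883… = R$662,944.8367…
Total = R$5,831,250.00 + R$1,312,031.2500 + R$662,944.8367… = R$7,806,226.09

R$7,806,226.09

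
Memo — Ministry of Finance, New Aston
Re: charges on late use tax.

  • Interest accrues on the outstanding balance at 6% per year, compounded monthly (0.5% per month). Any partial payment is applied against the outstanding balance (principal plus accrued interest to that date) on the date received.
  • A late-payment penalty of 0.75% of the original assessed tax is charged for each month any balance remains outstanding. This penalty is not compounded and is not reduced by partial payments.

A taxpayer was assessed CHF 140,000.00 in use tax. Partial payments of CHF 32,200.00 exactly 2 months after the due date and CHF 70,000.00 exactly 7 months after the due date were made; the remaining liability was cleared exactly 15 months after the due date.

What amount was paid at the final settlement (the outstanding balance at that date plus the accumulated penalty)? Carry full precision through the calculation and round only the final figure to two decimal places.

CHF 59,419.13

Balance at month 2: CHF 140,000.0000 × (1 + 0.005)^2 = CHF 141,403.5000
After CHF 32,200.00 payment: CHF 141,403.5000 − CHF 32,200.00 = CHF 109,203.5000
Balance at month 7: CHF 109,203.5000 × (1 + 0.005)^5 = CHF 111,961.0252…
After CHF 70,000.00 payment: CHF 111,961.0252… − CHF 70,000.00 = CHF 41,961.0252…
Balance at month 15: CHF 41,961.0252… × (1 + 0.005)^8 = CHF 43,669.1345…
Penalty: 15 × 0.75% × CHF 140,000.00 = CHF 15,750.00
Final settlement = outstanding balance + penalty = CHF 43,669.1345… + CHF 15,750.00 = CHF 59,419.13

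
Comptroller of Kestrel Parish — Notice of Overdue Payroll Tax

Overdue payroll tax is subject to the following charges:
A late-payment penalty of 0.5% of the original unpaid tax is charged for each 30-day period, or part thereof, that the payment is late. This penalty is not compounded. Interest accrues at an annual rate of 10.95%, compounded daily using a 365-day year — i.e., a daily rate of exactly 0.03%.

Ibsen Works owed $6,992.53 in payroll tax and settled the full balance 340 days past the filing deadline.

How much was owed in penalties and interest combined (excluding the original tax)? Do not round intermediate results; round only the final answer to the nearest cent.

Penalty periods: ⌈340/30⌉ = 12; penalty = 12 × 0.5% × $6,992.53 = $419.55…
Interest: $6,992.53 × ((1 + 0.0003)^340 − 1) = $6,992.53 × 0.10736653… = $750.7637…
Penalties + interest = $419.5518 + $750.7637… = $1,170.32

$1,170.32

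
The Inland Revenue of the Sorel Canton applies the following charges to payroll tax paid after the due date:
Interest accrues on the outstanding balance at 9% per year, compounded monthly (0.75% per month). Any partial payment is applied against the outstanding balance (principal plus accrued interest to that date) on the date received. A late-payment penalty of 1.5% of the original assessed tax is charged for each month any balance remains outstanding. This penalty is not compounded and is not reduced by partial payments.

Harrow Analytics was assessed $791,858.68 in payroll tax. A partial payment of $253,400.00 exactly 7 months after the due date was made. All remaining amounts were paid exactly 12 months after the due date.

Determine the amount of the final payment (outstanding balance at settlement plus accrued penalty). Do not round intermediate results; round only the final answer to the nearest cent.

$745,628.94

Balance at month 7: $791,858.6800 × (1 + 0.0075)^7 = $834,378.4241…
After $253,400.00 payment: $834,378.4241… − $253,400.00 = $580,978.4241…
Balance at month 12: $580,978.4241… × (1 + 0.0075)^5 = $603,094.3756…
Penalty: 12 × 1.5% × $791,858.68 = $142,534.56…
Final settlement = outstanding balance + penalty = $603,094.3756… + $142,534.56… = $745,628.94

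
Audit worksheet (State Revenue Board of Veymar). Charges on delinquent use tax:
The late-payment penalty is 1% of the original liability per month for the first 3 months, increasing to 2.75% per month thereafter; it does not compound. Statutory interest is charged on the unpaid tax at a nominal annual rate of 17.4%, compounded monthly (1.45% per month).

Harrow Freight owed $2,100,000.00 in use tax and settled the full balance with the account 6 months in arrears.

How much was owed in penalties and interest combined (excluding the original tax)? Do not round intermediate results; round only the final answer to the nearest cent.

Penalty, months 1–3: 3 × 1% × $2,100,000.00 = $63,000.00
Penalty, months 4–6: 3 × 2.75% × $2,100,000.00 = $173,250.00
Interest: $2,100,000.00 × ((1 + 0.0145)^6 − 1) = $2,100,000.00 × 0.0902154… = $189,452.3178…
Penalties + interest = $236,250.0000 + $189,452.3178… = $425,702.32

$425,702.32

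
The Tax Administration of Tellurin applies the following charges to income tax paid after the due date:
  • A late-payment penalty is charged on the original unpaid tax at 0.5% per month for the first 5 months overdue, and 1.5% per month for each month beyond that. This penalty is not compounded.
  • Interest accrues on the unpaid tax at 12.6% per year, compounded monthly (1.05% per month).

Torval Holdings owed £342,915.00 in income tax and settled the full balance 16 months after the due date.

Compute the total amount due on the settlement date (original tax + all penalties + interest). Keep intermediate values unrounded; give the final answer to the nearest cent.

£470,445.42

Penalty, months 1–5: 5 × 0.5% × £342,915.00 = £8,572.88…
Penalty, months 6–16: 11 × 1.5% × £342,915.00 = £56,580.98…
Interest: £342,915.00 × ((1 + 0.0105)^16 − 1) = £342,915.00 × 0.1819010… = £62,376.5679…
Total = £342,915.00 + £65,153.8500 + £62,376.5679… = £470,445.42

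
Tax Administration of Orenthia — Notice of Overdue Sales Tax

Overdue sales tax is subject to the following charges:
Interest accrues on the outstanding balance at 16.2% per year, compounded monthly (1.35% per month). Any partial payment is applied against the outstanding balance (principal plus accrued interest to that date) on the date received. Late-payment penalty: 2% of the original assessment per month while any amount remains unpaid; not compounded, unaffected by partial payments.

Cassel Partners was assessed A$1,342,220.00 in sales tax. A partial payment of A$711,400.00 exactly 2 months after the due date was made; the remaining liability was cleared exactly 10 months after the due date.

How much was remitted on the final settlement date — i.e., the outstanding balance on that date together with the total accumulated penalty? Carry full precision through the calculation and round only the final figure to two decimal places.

A$1,011,316.22

Balance at month 2: A$1,342,220.0000 × (1 + 0.0135)^2 = A$1,378,704.5596…
After A$711,400.00 payment: A$1,378,704.5596… − A$711,400.00 = A$667,304.5596…
Balance at month 10: A$667,304.5596… × (1 + 0.0135)^8 = A$742,872.2175…
Penalty: 10 × 2% × A$1,342,220.00 = A$268,444.00
Final settlement = outstanding balance + penalty = A$742,872.2175… + A$268,444.00 = A$1,011,316.22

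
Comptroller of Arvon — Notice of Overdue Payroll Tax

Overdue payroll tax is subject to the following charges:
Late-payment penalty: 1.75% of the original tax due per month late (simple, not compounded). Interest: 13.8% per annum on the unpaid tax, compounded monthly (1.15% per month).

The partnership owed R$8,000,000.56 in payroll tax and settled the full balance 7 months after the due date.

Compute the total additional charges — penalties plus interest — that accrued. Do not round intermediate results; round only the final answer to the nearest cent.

R$1,646,648.89

Late-payment penalty = 1.75% × R$8,000,000.56 × 7 mo = R$980,000.07…
Interest: R$8,000,000.56 × ((1 + 0.0115)^7 − 1) = R$8,000,000.56 × 0.0833311… = R$666,648.8228…
Penalties + interest = R$980,000.0686 + R$666,648.8228… = R$1,646,648.89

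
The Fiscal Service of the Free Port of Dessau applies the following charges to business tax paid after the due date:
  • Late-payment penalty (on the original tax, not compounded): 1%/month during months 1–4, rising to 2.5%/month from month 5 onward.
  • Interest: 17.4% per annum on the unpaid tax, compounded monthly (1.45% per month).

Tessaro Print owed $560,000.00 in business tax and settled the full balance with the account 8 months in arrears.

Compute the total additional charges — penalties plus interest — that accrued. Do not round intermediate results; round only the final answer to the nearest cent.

Penalty, months 1–4: 4 × 1% × $560,000.00 = $22,400.00
Penalty, months 5–8: 4 × 2.5% × $560,000.00 = $56,000.00
Interest: $560,000.00 × ((1 + 0.0145)^8 − 1) = $560,000.00 × 0.1220609… = $68,354.0780…
Penalties + interest = $78,400.0000 + $68,354.0780… = $146,754.08

$146,754.08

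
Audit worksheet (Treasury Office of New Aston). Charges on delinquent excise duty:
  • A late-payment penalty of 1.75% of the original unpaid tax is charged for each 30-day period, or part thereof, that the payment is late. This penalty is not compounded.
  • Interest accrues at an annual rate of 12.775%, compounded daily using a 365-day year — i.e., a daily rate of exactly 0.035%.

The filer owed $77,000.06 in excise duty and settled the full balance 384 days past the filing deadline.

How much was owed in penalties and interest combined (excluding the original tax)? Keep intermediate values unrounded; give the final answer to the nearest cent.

$28,591.92

Penalty periods: ⌈384/30⌉ = 13; penalty = 13 × 1.75% × $77,000.06 = $17,517.51…
Interest: $77,000.06 × ((1 + 0.00035)^384 − 1) = $77,000.06 × 0.14382337… = $11,074.4082…
Penalties + interest = $17,517.5137… + $11,074.4082… = $28,591.92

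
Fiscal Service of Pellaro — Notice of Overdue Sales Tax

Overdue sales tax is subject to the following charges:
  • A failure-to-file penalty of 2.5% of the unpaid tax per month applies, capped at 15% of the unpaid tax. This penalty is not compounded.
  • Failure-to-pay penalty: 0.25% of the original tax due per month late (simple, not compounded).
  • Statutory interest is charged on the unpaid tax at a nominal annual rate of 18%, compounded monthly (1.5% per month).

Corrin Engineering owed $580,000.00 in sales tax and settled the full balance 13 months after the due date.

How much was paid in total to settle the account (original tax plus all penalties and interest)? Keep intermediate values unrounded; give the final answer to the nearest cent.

$809,710.42

Failure-to-file: 13 × 2.5% × $580,000.00 = $188,500.00, capped at 15% × $580,000.00 = $87,000.00
Failure-to-pay penalty: 13 × 0.25% × $580,000.00 = $18,850.00
Interest: $580,000.00 × ((1 + 0.015)^13 − 1) = $580,000.00 × 0.2135524… = $123,860.4175…
Total = $580,000.00 + $105,850.0000 + $123,860.4175… = $809,710.42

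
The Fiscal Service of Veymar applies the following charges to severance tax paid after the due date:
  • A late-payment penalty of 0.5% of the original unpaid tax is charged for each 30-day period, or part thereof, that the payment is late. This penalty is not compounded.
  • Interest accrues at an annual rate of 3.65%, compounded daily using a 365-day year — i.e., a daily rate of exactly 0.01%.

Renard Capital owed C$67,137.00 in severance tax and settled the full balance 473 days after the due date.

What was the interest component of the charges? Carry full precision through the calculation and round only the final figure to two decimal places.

Interest: C$67,137.00 × ((1 + 0.0001)^473 − 1) = C$67,137.00 × 0.04843401… = C$3,251.7144…

C$3,251.71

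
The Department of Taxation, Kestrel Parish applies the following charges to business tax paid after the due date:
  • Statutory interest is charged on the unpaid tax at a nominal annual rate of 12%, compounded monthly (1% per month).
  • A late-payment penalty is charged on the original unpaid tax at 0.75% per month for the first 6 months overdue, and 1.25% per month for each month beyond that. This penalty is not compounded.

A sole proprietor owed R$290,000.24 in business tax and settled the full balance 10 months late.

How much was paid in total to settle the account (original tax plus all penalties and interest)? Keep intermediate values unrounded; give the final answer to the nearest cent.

R$347,890.70

Penalty, months 1–6: 6 × 0.75% × R$290,000.24 = R$13,050.01…
Penalty, months 7–10: 4 × 1.25% × R$290,000.24 = R$14,500.01…
Interest: R$290,000.24 × ((1 + 0.01)^10 − 1) = R$290,000.24 × 0.1046221… = R$30,340.4415…
Total = R$290,000.24 + R$27,550.0228 + R$30,340.4415… = R$347,890.70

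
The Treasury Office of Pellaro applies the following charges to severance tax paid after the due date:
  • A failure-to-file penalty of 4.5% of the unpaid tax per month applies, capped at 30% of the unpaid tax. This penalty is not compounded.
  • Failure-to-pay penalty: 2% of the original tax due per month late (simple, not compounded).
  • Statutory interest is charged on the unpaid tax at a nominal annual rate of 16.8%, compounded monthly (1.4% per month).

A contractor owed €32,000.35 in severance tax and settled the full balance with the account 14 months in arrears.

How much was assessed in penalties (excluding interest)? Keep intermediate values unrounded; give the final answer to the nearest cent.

Failure-to-file: 14 × 4.5% × €32,000.35 = €20,160.22…, capped at 30% × €32,000.35 = €9,600.11…
Failure-to-pay penalty = 2% × €32,000.35 × 14 mo = €8,960.10…
Total penalty = €9,600.11… + €8,960.10… = €18,560.20

€18,560.20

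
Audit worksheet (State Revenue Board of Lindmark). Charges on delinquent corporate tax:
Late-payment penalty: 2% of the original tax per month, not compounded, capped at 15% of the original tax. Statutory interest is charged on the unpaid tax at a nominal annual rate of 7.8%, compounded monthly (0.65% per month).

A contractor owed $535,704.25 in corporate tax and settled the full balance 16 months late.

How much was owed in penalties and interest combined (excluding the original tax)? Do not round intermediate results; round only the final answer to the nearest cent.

$138,869.05

Penalty (uncapped): 16 × 2% × $535,704.25 = $171,425.36; cap = 15% × $535,704.25 = $80,355.64… → penalty = $80,355.64…
Interest: $535,704.25 × ((1 + 0.0065)^16 − 1) = $535,704.25 × 0.1092271… = $58,513.4164…
Penalties + interest = $80,355.6375 + $58,513.4164… = $138,869.05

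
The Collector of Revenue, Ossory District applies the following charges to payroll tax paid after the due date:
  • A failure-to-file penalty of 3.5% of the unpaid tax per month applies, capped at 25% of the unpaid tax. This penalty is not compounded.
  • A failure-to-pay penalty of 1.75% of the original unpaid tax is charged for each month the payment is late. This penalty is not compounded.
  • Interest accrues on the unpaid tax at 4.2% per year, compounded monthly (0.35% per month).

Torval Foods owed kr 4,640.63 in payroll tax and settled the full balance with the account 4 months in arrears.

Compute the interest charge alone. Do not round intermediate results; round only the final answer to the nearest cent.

kr 65.31

Interest: kr 4,640.63 × ((1 + 0.0035)^4 − 1) = kr 4,640.63 × 0.0140737… = kr 65.3107…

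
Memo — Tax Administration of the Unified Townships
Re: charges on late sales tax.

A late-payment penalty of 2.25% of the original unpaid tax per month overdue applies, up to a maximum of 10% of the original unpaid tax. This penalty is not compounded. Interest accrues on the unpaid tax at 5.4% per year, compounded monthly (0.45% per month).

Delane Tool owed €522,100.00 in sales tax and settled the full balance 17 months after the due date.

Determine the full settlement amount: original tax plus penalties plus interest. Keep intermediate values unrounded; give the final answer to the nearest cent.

Penalty (uncapped): 17 × 2.25% × €522,100.00 = €199,703.25; cap = 10% × €522,100.00 = €52,210.00 → penalty = €52,210.00
Interest: €522,100.00 × ((1 + 0.0045)^17 − 1) = €522,100.00 × 0.0793170… = €41,411.3809…
Total = €522,100.00 + €52,210.0000 + €41,411.3809… = €615,721.38

€615,721.38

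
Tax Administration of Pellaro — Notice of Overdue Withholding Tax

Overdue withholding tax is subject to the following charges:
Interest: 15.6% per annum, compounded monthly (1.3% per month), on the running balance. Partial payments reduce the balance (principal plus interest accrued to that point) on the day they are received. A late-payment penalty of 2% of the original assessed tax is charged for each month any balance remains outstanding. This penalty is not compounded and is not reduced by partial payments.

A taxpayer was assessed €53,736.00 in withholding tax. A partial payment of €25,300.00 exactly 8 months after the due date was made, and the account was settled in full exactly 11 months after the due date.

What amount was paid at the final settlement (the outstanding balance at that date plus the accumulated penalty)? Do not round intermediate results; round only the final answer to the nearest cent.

Balance at month 8: €53,736.0000 × (1 + 0.013)^8 = €59,585.5426…
After €25,300.00 payment: €59,585.5426… − €25,300.00 = €34,285.5426…
Balance at month 11: €34,285.5426… × (1 + 0.013)^3 = €35,640.1368…
Penalty: 11 × 2% × €53,736.00 = €11,821.92
Final settlement = outstanding balance + penalty = €35,640.1368… + €11,821.92 = €47,462.06

€47,462.06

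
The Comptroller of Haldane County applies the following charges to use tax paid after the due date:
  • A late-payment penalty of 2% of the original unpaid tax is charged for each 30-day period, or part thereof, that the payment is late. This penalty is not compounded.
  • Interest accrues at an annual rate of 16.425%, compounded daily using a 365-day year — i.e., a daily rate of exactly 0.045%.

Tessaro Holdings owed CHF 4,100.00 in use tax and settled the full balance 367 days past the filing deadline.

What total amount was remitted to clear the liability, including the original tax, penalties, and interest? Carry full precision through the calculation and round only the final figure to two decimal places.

Penalty periods: ⌈367/30⌉ = 13; penalty = 13 × 2% × CHF 4,100.00 = CHF 1,066.00
Interest: CHF 4,100.00 × ((1 + 0.00045)^367 − 1) = CHF 4,100.00 × 0.17952622… = CHF 736.0575…
Total = CHF 4,100.00 + CHF 1,066.0000 + CHF 736.0575… = CHF 5,902.06

CHF 5,902.06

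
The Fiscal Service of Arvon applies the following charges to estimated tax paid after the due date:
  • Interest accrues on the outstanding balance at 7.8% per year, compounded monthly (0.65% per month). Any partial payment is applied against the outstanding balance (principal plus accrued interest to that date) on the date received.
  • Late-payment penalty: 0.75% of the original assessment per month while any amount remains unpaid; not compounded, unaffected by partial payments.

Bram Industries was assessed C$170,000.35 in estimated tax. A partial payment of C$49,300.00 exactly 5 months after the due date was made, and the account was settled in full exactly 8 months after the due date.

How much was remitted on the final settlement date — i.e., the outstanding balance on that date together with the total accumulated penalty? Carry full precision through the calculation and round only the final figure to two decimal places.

C$138,976.52

Balance at month 5: C$170,000.3500 × (1 + 0.0065)^5 = C$175,597.6549…
After C$49,300.00 payment: C$175,597.6549… − C$49,300.00 = C$126,297.6549…
Balance at month 8: C$126,297.6549… × (1 + 0.0065)^3 = C$128,776.5021…
Penalty: 8 × 0.75% × C$170,000.35 = C$10,200.02…
Final settlement = outstanding balance + penalty = C$128,776.5021… + C$10,200.02… = C$138,976.52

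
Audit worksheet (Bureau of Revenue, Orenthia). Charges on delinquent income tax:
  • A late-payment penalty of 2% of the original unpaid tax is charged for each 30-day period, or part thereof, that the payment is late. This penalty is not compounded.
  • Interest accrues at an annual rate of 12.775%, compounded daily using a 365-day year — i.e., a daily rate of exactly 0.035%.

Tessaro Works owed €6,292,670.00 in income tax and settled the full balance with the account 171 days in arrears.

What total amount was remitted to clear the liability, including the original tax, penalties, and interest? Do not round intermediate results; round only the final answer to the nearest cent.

Penalty periods: ⌈171/30⌉ = 6; penalty = 6 × 2% × €6,292,670.00 = €755,120.40
Interest: €6,292,670.00 × ((1 + 0.00035)^171 − 1) = €6,292,670.00 × 0.06166617… = €388,044.8323…
Total = €6,292,670.00 + €755,120.4000 + €388,044.8323… = €7,435,835.23

€7,435,835.23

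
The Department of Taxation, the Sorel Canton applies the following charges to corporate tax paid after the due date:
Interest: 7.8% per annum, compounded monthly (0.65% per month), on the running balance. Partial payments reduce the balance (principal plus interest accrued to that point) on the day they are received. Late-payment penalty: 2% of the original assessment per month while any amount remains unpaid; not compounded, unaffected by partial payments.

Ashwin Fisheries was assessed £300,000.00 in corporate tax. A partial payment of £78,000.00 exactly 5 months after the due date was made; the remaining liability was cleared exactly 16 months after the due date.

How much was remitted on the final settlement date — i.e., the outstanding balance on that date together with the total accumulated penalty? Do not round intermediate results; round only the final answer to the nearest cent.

Balance at month 5: £300,000.0000 × (1 + 0.0065)^5 = £309,877.5766…
After £78,000.00 payment: £309,877.5766… − £78,000.00 = £231,877.5766…
Balance at month 16: £231,877.5766… × (1 + 0.0065)^11 = £249,006.2937…
Penalty: 16 × 2% × £300,000.00 = £96,000.00
Final settlement = outstanding balance + penalty = £249,006.2937… + £96,000.00 = £345,006.29

£345,006.29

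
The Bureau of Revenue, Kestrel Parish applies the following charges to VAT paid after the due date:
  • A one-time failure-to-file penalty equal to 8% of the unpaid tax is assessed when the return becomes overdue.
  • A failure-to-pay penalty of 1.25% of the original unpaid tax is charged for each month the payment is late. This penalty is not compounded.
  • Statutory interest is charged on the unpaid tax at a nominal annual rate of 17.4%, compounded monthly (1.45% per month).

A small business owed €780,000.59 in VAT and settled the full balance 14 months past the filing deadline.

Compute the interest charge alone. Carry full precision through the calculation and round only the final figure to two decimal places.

Interest: €780,000.59 × ((1 + 0.0145)^14 − 1) = €780,000.59 × 0.2232880… = €174,164.7798…

€174,164.78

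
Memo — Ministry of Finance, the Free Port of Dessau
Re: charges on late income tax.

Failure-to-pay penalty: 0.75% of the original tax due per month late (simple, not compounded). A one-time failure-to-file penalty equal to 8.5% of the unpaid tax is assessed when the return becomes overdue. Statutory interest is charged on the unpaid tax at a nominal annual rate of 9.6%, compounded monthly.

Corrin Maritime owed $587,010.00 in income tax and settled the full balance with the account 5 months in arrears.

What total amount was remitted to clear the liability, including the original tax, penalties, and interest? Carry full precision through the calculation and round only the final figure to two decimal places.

$682,777.83

Failure-to-file penalty: 8.5% × $587,010.00 = $49,895.85
Failure-to-pay penalty = 0.75% × $587,010.00 × 5 mo = $22,012.88…
Interest (9.6%/yr ÷ 12 = 0.8%/month): $587,010.00 × ((1 + 0.008)^5 − 1) = $23,859.1039…
Total = $587,010.00 + $71,908.7250 + $23,859.1039… = $682,777.83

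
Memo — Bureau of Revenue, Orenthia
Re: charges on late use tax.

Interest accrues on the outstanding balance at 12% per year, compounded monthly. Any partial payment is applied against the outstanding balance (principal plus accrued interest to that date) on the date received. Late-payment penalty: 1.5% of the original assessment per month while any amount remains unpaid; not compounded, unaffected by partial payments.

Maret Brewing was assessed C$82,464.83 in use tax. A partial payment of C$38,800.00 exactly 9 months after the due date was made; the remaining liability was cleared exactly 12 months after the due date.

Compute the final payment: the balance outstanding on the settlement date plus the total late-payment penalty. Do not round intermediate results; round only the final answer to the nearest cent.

Monthly rate = 12% ÷ 12 = 1%
Balance at month 9: C$82,464.8300 × (1 + 0.01)^9 = C$90,190.5701…
After C$38,800.00 payment: C$90,190.5701… − C$38,800.00 = C$51,390.5701…
Balance at month 12: C$51,390.5701… × (1 + 0.01)^3 = C$52,947.7557…
Penalty: 12 × 1.5% × C$82,464.83 = C$14,843.67…
Final settlement = outstanding balance + penalty = C$52,947.7557… + C$14,843.67… = C$67,791.43

C$67,791.43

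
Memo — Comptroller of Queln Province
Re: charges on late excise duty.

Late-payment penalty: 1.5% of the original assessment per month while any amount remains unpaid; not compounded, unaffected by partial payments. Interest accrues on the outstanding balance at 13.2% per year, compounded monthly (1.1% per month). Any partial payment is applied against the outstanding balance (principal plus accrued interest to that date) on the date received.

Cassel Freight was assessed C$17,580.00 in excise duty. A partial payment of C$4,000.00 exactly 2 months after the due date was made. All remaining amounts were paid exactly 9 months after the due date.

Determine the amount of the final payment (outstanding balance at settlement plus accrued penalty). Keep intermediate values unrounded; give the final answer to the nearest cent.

Balance at month 2: C$17,580.0000 × (1 + 0.011)^2 = C$17,968.8872…
After C$4,000.00 payment: C$17,968.8872… − C$4,000.00 = C$13,968.8872…
Balance at month 9: C$13,968.8872… × (1 + 0.011)^7 = C$15,080.6444…
Penalty: 9 × 1.5% × C$17,580.00 = C$2,373.30
Final settlement = outstanding balance + penalty = C$15,080.6444… + C$2,373.30 = C$17,453.94

C$17,453.94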